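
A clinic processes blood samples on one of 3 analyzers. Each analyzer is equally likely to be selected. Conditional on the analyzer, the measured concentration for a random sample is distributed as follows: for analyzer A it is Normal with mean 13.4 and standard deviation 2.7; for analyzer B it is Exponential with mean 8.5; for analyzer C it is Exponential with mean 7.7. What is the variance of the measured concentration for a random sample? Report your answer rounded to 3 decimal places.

52.626

Per component, A: μ=13.4, E[X²]=186.85; B: μ=8.5, E[X²]=144.5; C: μ=7.7, E[X²]=118.58.
E[X] = 0.333333·13.4 + 0.333333·8.5 + 0.333333·7.7 = 9.86667.
E[X²] = 0.333333·186.85 + 0.333333·144.5 + 0.333333·118.58 = 149.977.
Var(X) = E[X²] − (E[X])² = 149.977 − 97.3511 = 52.6256.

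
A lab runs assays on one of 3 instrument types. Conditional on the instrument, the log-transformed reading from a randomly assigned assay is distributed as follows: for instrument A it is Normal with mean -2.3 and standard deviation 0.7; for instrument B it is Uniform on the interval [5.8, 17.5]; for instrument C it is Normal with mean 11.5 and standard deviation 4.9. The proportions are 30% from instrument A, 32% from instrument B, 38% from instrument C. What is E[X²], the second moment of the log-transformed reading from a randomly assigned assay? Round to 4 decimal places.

For each component E[X²] = Var + (mean)², giving A: 5.78; B: 147.13; C: 156.26.
Overall E[X²] = 0.3·5.78 + 0.32·147.13 + 0.38·156.26 = 108.194.

108.1944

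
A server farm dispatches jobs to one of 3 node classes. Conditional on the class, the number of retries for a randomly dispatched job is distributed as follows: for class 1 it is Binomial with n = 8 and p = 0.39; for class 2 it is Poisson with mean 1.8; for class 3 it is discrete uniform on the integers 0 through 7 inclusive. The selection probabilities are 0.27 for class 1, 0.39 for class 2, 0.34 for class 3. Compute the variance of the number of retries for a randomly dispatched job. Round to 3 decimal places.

Per component, 1: μ=3.12, E[X²]=11.6376; 2: μ=1.8, E[X²]=5.04; 3: μ=3.5, E[X²]=17.5.
E[X] = 0.27·3.12 + 0.39·1.8 + 0.34·3.5 = 2.7344.
E[X²] = 0.27·11.6376 + 0.39·5.04 + 0.34·17.5 = 11.0578.
Var(X) = E[X²] − (E[X])² = 11.0578 − 7.47694 = 3.58081.

3.581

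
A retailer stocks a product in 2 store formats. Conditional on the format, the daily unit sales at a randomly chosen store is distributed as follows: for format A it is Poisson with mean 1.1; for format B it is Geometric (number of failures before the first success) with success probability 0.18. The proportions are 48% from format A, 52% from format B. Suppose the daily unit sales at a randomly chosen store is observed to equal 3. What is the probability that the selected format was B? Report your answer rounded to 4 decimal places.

Likelihoods P(X=3 | ·): A: 0.0738419; B: 0.0992462.
Posterior ∝ prior × likelihood. Numerator for B: 0.52·0.0992462 = 0.051608.
Normalizing constant: 0.48·0.0738419 + 0.52·0.0992462 = 0.0870522.
P(B | observation) = 0.051608 / 0.0870522 = 0.592841.

0.5928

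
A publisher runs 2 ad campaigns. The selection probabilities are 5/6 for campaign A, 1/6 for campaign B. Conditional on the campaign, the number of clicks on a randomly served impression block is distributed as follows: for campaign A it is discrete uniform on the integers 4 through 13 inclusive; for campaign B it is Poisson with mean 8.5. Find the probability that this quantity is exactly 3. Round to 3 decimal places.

0.003

Conditional on each campaign, P(X = 3): A: 0; B: 0.0208258.
By total probability, P(X = 3) = 0.833333·0 + 0.166667·0.0208258 = 0.00347097.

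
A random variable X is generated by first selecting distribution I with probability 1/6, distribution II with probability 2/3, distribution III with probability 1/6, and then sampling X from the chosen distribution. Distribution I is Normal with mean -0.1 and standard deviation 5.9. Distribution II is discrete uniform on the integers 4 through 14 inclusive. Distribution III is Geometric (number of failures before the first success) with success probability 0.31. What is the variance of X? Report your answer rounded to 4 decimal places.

28.1152

Per component, I: μ=-0.1, E[X²]=34.82; II: μ=9, E[X²]=91; III: μ=2.22581, E[X²]=12.1342.
E[X] = 0.166667·-0.1 + 0.666667·9 + 0.166667·2.22581 = 6.3543.
E[X²] = 0.166667·34.82 + 0.666667·91 + 0.166667·12.1342 = 68.4924.
Var(X) = E[X²] − (E[X])² = 68.4924 − 40.3771 = 28.1152.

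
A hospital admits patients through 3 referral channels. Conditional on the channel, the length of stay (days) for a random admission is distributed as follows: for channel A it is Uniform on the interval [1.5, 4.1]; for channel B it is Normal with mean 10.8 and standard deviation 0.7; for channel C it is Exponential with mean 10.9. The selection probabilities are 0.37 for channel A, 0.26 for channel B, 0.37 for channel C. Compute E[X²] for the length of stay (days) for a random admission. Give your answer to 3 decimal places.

For each component E[X²] = Var + (mean)², giving A: 8.40333; B: 117.13; C: 237.62.
Overall E[X²] = 0.37·8.40333 + 0.26·117.13 + 0.37·237.62 = 121.482.

121.482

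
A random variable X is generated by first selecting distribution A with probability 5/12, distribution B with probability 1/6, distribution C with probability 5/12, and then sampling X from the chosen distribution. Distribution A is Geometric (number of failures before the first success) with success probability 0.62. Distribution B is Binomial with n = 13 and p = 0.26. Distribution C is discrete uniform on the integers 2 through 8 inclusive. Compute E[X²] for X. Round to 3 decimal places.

14.973

For each component E[X²] = Var + (mean)², giving A: 1.3642; B: 13.9256; C: 29.
Overall E[X²] = 0.416667·1.3642 + 0.166667·13.9256 + 0.416667·29 = 14.9727.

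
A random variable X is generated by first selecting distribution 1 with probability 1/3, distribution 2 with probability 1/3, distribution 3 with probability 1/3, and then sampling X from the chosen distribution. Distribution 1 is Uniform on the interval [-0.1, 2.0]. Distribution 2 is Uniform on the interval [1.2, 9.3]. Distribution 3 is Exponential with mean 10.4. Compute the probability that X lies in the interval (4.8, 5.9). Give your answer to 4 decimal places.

Conditional on each component, P(4.8 < X < 5.9): 1: 0; 2: 0.135802; 3: 0.0632631.
By total probability, P(4.8 < X < 5.9) = 0.333333·0 + 0.333333·0.135802 + 0.333333·0.0632631 = 0.0663552.

0.0664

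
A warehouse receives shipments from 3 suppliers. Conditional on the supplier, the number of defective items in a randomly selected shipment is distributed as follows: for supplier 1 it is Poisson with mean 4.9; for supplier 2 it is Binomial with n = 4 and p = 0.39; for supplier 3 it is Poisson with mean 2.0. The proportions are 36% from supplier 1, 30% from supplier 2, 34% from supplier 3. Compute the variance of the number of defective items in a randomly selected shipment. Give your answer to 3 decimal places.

Per component, 1: μ=4.9, E[X²]=28.91; 2: μ=1.56, E[X²]=3.3852; 3: μ=2, E[X²]=6.
E[X] = 0.36·4.9 + 0.3·1.56 + 0.34·2 = 2.912.
E[X²] = 0.36·28.91 + 0.3·3.3852 + 0.34·6 = 13.4632.
Var(X) = E[X²] − (E[X])² = 13.4632 − 8.47974 = 4.98342.

4.983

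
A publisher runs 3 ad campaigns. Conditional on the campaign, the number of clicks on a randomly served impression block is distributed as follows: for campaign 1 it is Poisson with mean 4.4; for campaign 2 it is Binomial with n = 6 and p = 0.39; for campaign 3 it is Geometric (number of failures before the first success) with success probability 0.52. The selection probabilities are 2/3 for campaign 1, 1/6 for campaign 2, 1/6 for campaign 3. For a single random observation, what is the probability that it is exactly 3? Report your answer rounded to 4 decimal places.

Conditional on each campaign, P(X = 3): 1: 0.174305; 2: 0.269286; 3: 0.0575078.
By total probability, P(X = 3) = 0.666667·0.174305 + 0.166667·0.269286 + 0.166667·0.0575078 = 0.170669.

0.1707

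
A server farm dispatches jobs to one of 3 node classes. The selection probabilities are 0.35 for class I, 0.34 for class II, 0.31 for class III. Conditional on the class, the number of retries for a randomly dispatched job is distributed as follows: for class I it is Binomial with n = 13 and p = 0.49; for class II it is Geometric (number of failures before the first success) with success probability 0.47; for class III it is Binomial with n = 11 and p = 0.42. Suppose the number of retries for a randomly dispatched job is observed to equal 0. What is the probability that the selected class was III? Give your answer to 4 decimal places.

0.0048

Likelihoods P(X=0 | ·): I: 0.000157911; II: 0.47; III: 0.00249866.
Posterior ∝ prior × likelihood. Numerator for III: 0.31·0.00249866 = 0.000774586.
Normalizing constant: 0.35·0.000157911 + 0.34·0.47 + 0.31·0.00249866 = 0.16063.
P(III | observation) = 0.000774586 / 0.16063 = 0.00482218.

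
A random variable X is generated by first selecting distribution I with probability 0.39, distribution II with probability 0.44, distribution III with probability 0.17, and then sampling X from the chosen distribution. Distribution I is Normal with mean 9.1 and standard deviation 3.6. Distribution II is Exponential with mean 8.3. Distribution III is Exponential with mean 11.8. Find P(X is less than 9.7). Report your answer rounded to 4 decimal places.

Conditional on each component, P(X < 9.7): I: 0.566184; II: 0.689221; III: 0.560463.
By total probability, P(X < 9.7) = 0.39·0.566184 + 0.44·0.689221 + 0.17·0.560463 = 0.619348.

0.6193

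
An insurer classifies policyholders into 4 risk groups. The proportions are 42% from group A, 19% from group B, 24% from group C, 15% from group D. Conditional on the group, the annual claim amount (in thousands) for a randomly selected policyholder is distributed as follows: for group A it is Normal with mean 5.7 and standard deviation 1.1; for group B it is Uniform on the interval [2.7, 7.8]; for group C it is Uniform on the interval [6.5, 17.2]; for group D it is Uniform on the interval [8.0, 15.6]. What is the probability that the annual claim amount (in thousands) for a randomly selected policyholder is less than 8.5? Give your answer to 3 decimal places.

0.662

Conditional on each group, P(X < 8.5): A: 0.994543; B: 1; C: 0.186916; D: 0.0657895.
By total probability, P(X < 8.5) = 0.42·0.994543 + 0.19·1 + 0.24·0.186916 + 0.15·0.0657895 = 0.662436.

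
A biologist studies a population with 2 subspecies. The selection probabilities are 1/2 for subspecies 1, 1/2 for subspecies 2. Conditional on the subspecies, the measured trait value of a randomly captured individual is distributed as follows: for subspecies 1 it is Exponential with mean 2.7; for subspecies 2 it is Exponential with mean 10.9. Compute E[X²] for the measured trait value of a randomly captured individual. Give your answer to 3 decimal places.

For each component E[X²] = Var + (mean)², giving 1: 14.58; 2: 237.62.
Overall E[X²] = 0.5·14.58 + 0.5·237.62 = 126.1.

126.100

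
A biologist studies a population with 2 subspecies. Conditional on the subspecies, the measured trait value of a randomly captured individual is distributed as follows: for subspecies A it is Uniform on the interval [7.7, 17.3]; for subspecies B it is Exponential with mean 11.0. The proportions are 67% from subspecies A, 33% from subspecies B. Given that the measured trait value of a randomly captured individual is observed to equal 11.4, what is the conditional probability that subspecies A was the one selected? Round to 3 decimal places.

0.868

Likelihoods f(11.4 | ·): A: 0.104167; B: 0.0322493.
Posterior ∝ prior × likelihood. Numerator for A: 0.67·0.104167 = 0.0697917.
Normalizing constant: 0.67·0.104167 + 0.33·0.0322493 = 0.0804339.
P(A | observation) = 0.0697917 / 0.0804339 = 0.867689.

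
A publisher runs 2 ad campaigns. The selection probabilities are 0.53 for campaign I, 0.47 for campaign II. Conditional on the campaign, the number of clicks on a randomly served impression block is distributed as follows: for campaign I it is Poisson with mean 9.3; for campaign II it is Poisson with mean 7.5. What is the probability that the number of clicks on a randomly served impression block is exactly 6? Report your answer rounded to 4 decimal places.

Conditional on each campaign, P(X = 6): I: 0.0821536; II: 0.136718.
By total probability, P(X = 6) = 0.53·0.0821536 + 0.47·0.136718 = 0.107799.

0.1078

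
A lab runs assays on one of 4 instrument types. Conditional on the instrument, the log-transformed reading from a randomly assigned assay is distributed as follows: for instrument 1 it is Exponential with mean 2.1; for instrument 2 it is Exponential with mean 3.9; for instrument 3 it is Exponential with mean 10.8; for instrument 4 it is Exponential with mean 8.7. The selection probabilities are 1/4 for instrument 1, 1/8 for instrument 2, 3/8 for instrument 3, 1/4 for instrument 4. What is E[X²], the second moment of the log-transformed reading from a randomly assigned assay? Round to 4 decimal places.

131.3325

For each component E[X²] = Var + (mean)², giving 1: 8.82; 2: 30.42; 3: 233.28; 4: 151.38.
Overall E[X²] = 0.25·8.82 + 0.125·30.42 + 0.375·233.28 + 0.25·151.38 = 131.333.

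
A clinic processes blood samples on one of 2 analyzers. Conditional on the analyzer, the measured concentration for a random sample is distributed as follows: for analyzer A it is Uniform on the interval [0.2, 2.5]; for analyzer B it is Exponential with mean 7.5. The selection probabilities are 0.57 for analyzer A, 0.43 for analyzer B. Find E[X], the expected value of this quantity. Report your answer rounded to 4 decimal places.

3.9945

Component means — A: 1.35; B: 7.5.
E[X] = 0.57·1.35 + 0.43·7.5 = 3.9945.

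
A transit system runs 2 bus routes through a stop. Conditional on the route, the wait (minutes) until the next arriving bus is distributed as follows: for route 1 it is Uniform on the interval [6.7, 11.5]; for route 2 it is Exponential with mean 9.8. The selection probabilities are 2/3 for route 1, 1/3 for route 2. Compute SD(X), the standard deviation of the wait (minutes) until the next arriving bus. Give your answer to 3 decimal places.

5.779

Per component, 1: μ=9.1, E[X²]=84.73; 2: μ=9.8, E[X²]=192.08.
E[X] = 0.666667·9.1 + 0.333333·9.8 = 9.33333.
E[X²] = 0.666667·84.73 + 0.333333·192.08 = 120.513.
Var(X) = E[X²] − (E[X])² = 120.513 − 87.1111 = 33.4022.
SD(X) = √33.4022 = 5.77947.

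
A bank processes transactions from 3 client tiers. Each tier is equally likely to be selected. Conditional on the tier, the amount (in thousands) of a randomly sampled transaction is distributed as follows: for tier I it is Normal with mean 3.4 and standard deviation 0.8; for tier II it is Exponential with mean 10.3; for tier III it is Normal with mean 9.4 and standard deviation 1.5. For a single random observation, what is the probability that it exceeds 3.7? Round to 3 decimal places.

Conditional on each tier, P(X > 3.7): I: 0.35383; II: 0.698218; III: 0.999928.
By total probability, P(X > 3.7) = 0.333333·0.35383 + 0.333333·0.698218 + 0.333333·0.999928 = 0.683992.

0.684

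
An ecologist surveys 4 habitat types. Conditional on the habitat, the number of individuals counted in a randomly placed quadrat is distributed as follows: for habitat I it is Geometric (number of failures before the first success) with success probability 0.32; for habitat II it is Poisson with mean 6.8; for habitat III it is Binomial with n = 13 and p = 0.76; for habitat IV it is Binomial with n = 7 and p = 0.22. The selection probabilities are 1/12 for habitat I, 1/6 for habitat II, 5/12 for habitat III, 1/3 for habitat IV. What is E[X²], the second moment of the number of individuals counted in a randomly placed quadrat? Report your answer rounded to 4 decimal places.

For each component E[X²] = Var + (mean)², giving I: 11.1562; II: 53.04; III: 99.9856; IV: 3.5728.
Overall E[X²] = 0.0833333·11.1562 + 0.166667·53.04 + 0.416667·99.9856 + 0.333333·3.5728 = 52.6213.

52.6213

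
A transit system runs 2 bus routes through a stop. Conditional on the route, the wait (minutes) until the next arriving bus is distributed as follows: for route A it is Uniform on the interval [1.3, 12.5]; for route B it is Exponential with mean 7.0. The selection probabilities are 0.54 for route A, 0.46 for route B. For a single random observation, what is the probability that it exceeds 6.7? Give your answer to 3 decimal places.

0.456

Conditional on each route, P(X > 6.7): A: 0.517857; B: 0.383988.
By total probability, P(X > 6.7) = 0.54·0.517857 + 0.46·0.383988 = 0.456278.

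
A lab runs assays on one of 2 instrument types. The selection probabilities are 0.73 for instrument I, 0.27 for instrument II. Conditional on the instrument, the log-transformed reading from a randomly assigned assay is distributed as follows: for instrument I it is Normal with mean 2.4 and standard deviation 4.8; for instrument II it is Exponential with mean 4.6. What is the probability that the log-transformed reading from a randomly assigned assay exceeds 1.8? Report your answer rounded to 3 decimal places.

0.584

Conditional on each instrument, P(X > 1.8): I: 0.549738; II: 0.676174.
By total probability, P(X > 1.8) = 0.73·0.549738 + 0.27·0.676174 = 0.583876.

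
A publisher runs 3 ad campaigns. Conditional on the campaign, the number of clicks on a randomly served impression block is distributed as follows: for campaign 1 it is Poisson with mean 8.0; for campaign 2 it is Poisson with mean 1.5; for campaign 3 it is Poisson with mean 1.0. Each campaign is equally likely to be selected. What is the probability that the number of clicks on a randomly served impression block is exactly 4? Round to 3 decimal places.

Conditional on each campaign, P(X = 4): 1: 0.0572523; 2: 0.0470665; 3: 0.0153283.
By total probability, P(X = 4) = 0.333333·0.0572523 + 0.333333·0.0470665 + 0.333333·0.0153283 = 0.0398824.

0.040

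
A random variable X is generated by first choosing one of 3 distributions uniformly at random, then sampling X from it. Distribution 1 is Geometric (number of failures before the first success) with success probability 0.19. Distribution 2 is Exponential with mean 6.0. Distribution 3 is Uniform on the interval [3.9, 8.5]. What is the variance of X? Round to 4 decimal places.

20.8234

Per component, 1: μ=4.26316, E[X²]=40.6122; 2: μ=6, E[X²]=72; 3: μ=6.2, E[X²]=40.2033.
E[X] = 0.333333·4.26316 + 0.333333·6 + 0.333333·6.2 = 5.48772.
E[X²] = 0.333333·40.6122 + 0.333333·72 + 0.333333·40.2033 = 50.9385.
Var(X) = E[X²] − (E[X])² = 50.9385 − 30.1151 = 20.8234.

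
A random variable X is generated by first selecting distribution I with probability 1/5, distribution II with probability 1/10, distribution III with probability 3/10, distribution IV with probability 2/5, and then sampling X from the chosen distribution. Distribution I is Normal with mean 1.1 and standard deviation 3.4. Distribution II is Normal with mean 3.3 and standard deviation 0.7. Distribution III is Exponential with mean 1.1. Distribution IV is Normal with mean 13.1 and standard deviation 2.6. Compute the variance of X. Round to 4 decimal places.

Per component, I: μ=1.1, E[X²]=12.77; II: μ=3.3, E[X²]=11.38; III: μ=1.1, E[X²]=2.42; IV: μ=13.1, E[X²]=178.37.
E[X] = 0.2·1.1 + 0.1·3.3 + 0.3·1.1 + 0.4·13.1 = 6.12.
E[X²] = 0.2·12.77 + 0.1·11.38 + 0.3·2.42 + 0.4·178.37 = 75.766.
Var(X) = E[X²] − (E[X])² = 75.766 − 37.4544 = 38.3116.

38.3116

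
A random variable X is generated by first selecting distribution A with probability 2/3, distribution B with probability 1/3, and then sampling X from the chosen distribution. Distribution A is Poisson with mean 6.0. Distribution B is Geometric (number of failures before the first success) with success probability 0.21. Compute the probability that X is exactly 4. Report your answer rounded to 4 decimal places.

0.1165

Conditional on each component, P(X = 4): A: 0.133853; B: 0.0817952.
By total probability, P(X = 4) = 0.666667·0.133853 + 0.333333·0.0817952 = 0.1165.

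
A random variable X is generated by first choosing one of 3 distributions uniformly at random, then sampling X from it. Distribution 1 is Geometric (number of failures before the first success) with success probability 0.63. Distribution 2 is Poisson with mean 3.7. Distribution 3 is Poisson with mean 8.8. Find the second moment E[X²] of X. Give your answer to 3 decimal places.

34.969

For each component E[X²] = Var + (mean)², giving 1: 1.27715; 2: 17.39; 3: 86.24.
Overall E[X²] = 0.333333·1.27715 + 0.333333·17.39 + 0.333333·86.24 = 34.969.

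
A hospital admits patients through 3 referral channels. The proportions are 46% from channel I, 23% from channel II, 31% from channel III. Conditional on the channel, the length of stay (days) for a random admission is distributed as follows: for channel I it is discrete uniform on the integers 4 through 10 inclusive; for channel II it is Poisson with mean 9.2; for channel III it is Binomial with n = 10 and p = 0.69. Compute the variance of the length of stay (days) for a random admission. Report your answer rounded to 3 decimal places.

5.510

Per component, I: μ=7, E[X²]=53; II: μ=9.2, E[X²]=93.84; III: μ=6.9, E[X²]=49.749.
E[X] = 0.46·7 + 0.23·9.2 + 0.31·6.9 = 7.475.
E[X²] = 0.46·53 + 0.23·93.84 + 0.31·49.749 = 61.3854.
Var(X) = E[X²] − (E[X])² = 61.3854 − 55.8756 = 5.50977.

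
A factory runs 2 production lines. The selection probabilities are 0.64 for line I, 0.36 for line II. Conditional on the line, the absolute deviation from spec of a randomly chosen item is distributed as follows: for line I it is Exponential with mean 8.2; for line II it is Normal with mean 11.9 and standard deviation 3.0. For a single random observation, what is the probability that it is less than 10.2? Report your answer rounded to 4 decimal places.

Conditional on each line, P(X < 10.2): I: 0.711743; II: 0.28547.
By total probability, P(X < 10.2) = 0.64·0.711743 + 0.36·0.28547 = 0.558285.

0.5583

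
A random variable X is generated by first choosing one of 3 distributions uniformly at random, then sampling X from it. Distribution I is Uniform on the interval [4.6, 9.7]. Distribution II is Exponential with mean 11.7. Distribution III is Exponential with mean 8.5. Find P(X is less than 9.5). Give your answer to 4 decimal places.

0.7299

Conditional on each component, P(X < 9.5): I: 0.960784; II: 0.556016; III: 0.672952.
By total probability, P(X < 9.5) = 0.333333·0.960784 + 0.333333·0.556016 + 0.333333·0.672952 = 0.729917.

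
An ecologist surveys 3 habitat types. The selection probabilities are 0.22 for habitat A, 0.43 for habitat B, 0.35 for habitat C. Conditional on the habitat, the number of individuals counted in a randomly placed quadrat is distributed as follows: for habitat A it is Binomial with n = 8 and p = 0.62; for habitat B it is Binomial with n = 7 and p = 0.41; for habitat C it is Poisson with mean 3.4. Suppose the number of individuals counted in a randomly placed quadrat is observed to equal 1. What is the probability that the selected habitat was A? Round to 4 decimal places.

0.0134

Likelihoods P(X=1 | ·): A: 0.00567501; B: 0.121058; C: 0.113469.
Posterior ∝ prior × likelihood. Numerator for A: 0.22·0.00567501 = 0.0012485.
Normalizing constant: 0.22·0.00567501 + 0.43·0.121058 + 0.35·0.113469 = 0.0930177.
P(A | observation) = 0.0012485 / 0.0930177 = 0.0134222.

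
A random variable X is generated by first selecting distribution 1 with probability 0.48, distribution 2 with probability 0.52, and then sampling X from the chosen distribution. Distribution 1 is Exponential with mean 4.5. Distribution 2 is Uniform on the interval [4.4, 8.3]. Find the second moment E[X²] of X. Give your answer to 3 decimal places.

For each component E[X²] = Var + (mean)², giving 1: 40.5; 2: 41.59.
Overall E[X²] = 0.48·40.5 + 0.52·41.59 = 41.0668.

41.067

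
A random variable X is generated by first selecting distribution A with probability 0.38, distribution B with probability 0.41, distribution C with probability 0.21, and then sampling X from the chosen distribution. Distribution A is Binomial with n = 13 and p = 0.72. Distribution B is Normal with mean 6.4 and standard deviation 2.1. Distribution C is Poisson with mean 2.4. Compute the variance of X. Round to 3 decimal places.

9.916

Per component, A: μ=9.36, E[X²]=90.2304; B: μ=6.4, E[X²]=45.37; C: μ=2.4, E[X²]=8.16.
E[X] = 0.38·9.36 + 0.41·6.4 + 0.21·2.4 = 6.6848.
E[X²] = 0.38·90.2304 + 0.41·45.37 + 0.21·8.16 = 54.6029.
Var(X) = E[X²] − (E[X])² = 54.6029 − 44.6866 = 9.9163.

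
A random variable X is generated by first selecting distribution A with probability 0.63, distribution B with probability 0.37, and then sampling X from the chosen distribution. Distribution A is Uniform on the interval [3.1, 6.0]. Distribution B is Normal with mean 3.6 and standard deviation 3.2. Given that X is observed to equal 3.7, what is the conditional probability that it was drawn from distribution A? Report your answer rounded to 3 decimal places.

0.825

Likelihoods f(3.7 | ·): A: 0.344828; B: 0.124609.
Posterior ∝ prior × likelihood. Numerator for A: 0.63·0.344828 = 0.217241.
Normalizing constant: 0.63·0.344828 + 0.37·0.124609 = 0.263347.
P(A | observation) = 0.217241 / 0.263347 = 0.824926.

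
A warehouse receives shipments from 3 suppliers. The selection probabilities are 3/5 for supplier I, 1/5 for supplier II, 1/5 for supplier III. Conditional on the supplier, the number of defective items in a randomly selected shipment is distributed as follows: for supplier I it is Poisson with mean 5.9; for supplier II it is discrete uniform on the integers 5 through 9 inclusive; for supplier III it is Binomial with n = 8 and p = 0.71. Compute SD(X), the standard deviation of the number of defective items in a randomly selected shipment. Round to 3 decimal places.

Per component, I: μ=5.9, E[X²]=40.71; II: μ=7, E[X²]=51; III: μ=5.68, E[X²]=33.9096.
E[X] = 0.6·5.9 + 0.2·7 + 0.2·5.68 = 6.076.
E[X²] = 0.6·40.71 + 0.2·51 + 0.2·33.9096 = 41.4079.
Var(X) = E[X²] − (E[X])² = 41.4079 − 36.9178 = 4.49014.
SD(X) = √4.49014 = 2.119.

2.119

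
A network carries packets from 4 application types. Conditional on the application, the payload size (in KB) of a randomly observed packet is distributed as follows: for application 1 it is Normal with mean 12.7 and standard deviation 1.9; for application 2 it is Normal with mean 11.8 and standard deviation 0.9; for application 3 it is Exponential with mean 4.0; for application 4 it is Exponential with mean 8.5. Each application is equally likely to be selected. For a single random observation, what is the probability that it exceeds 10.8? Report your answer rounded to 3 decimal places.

Conditional on each application, P(X > 10.8): 1: 0.841345; 2: 0.86674; 3: 0.0672055; 4: 0.280666.
By total probability, P(X > 10.8) = 0.25·0.841345 + 0.25·0.86674 + 0.25·0.0672055 + 0.25·0.280666 = 0.513989.

0.514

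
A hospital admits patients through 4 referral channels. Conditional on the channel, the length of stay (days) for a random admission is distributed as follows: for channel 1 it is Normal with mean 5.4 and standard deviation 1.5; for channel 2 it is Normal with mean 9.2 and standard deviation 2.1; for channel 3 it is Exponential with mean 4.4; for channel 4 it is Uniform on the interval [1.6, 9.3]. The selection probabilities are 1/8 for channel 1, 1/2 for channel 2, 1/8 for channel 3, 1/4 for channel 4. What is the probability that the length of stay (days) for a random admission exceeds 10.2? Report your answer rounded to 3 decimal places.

0.171

Conditional on each channel, P(X > 10.2): 1: 0.000687138; 2: 0.316969; 3: 0.0984524; 4: 0.
By total probability, P(X > 10.2) = 0.125·0.000687138 + 0.5·0.316969 + 0.125·0.0984524 + 0.25·0 = 0.170877.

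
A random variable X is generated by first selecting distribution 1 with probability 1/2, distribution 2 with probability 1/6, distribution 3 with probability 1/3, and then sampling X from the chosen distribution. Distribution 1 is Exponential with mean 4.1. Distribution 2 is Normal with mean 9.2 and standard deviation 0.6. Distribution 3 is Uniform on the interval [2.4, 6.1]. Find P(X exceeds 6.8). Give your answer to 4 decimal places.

0.2619

Conditional on each component, P(X > 6.8): 1: 0.190417; 2: 0.999968; 3: 0.
By total probability, P(X > 6.8) = 0.5·0.190417 + 0.166667·0.999968 + 0.333333·0 = 0.26187.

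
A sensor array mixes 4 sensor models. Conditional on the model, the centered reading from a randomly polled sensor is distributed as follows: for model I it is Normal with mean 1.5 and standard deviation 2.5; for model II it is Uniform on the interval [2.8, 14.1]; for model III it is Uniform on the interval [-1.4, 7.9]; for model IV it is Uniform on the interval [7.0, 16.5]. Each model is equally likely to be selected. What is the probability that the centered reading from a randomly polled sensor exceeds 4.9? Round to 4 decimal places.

Conditional on each model, P(X > 4.9): I: 0.086915; II: 0.814159; III: 0.322581; IV: 1.
By total probability, P(X > 4.9) = 0.25·0.086915 + 0.25·0.814159 + 0.25·0.322581 + 0.25·1 = 0.555914.

0.5559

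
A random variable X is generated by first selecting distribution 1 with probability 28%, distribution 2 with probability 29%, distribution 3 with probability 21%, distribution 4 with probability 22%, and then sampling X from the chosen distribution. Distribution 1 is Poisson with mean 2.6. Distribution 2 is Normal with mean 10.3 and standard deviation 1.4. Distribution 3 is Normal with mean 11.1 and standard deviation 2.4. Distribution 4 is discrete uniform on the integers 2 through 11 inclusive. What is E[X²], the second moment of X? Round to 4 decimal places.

For each component E[X²] = Var + (mean)², giving 1: 9.36; 2: 108.05; 3: 128.97; 4: 50.5.
Overall E[X²] = 0.28·9.36 + 0.29·108.05 + 0.21·128.97 + 0.22·50.5 = 72.149.

72.1490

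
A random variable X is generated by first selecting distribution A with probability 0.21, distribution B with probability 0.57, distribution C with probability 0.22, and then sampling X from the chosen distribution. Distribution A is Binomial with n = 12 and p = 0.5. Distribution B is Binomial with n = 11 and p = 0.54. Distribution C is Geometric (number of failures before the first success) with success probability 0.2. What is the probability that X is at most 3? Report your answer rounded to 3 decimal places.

0.185

Conditional on each component, P(X ≤ 3): A: 0.072998; B: 0.0695918; C: 0.5904.
By total probability, P(X ≤ 3) = 0.21·0.072998 + 0.57·0.0695918 + 0.22·0.5904 = 0.184885.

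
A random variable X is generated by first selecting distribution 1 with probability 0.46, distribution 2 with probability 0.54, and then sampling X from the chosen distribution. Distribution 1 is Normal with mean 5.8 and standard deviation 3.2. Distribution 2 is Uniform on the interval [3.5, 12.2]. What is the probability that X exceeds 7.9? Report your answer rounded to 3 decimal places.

Conditional on each component, P(X > 7.9): 1: 0.255832; 2: 0.494253.
By total probability, P(X > 7.9) = 0.46·0.255832 + 0.54·0.494253 = 0.384579.

0.385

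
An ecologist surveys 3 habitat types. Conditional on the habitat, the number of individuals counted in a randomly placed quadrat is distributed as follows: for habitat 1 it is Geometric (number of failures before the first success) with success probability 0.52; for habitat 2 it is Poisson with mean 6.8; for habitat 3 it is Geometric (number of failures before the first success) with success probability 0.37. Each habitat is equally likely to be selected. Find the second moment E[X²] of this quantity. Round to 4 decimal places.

21.0561

For each component E[X²] = Var + (mean)², giving 1: 2.62722; 2: 53.04; 3: 7.5011.
Overall E[X²] = 0.333333·2.62722 + 0.333333·53.04 + 0.333333·7.5011 = 21.0561.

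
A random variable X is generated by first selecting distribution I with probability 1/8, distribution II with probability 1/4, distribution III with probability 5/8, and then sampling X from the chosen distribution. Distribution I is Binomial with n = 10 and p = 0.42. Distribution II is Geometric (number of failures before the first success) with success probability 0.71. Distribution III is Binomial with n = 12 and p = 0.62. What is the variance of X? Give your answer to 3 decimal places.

11.210

Per component, I: μ=4.2, E[X²]=20.076; II: μ=0.408451, E[X²]=0.742115; III: μ=7.44, E[X²]=58.1808.
E[X] = 0.125·4.2 + 0.25·0.408451 + 0.625·7.44 = 5.27711.
E[X²] = 0.125·20.076 + 0.25·0.742115 + 0.625·58.1808 = 39.058.
Var(X) = E[X²] − (E[X])² = 39.058 − 27.8479 = 11.2101.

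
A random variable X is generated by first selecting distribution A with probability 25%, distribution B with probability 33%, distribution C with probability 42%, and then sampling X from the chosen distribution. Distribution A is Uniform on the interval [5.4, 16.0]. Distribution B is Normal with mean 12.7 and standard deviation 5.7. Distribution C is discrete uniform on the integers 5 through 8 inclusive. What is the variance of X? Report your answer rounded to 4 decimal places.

21.0975

Per component, A: μ=10.7, E[X²]=123.853; B: μ=12.7, E[X²]=193.78; C: μ=6.5, E[X²]=43.5.
E[X] = 0.25·10.7 + 0.33·12.7 + 0.42·6.5 = 9.596.
E[X²] = 0.25·123.853 + 0.33·193.78 + 0.42·43.5 = 113.181.
Var(X) = E[X²] − (E[X])² = 113.181 − 92.0832 = 21.0975.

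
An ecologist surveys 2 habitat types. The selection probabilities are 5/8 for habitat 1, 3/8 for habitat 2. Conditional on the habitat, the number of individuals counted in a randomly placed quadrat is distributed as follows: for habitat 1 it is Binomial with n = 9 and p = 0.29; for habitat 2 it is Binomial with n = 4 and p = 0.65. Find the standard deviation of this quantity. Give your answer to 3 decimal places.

Per component, 1: μ=2.61, E[X²]=8.6652; 2: μ=2.6, E[X²]=7.67.
E[X] = 0.625·2.61 + 0.375·2.6 = 2.60625.
E[X²] = 0.625·8.6652 + 0.375·7.67 = 8.292.
Var(X) = E[X²] − (E[X])² = 8.292 − 6.79254 = 1.49946.
SD(X) = √1.49946 = 1.22452.

1.225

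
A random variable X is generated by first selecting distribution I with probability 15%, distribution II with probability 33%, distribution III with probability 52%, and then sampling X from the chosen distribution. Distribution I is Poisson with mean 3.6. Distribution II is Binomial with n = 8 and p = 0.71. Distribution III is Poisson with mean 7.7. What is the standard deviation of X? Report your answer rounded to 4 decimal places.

2.7043

Per component, I: μ=3.6, E[X²]=16.56; II: μ=5.68, E[X²]=33.9096; III: μ=7.7, E[X²]=66.99.
E[X] = 0.15·3.6 + 0.33·5.68 + 0.52·7.7 = 6.4184.
E[X²] = 0.15·16.56 + 0.33·33.9096 + 0.52·66.99 = 48.509.
Var(X) = E[X²] − (E[X])² = 48.509 − 41.1959 = 7.31311.
SD(X) = √7.31311 = 2.70428.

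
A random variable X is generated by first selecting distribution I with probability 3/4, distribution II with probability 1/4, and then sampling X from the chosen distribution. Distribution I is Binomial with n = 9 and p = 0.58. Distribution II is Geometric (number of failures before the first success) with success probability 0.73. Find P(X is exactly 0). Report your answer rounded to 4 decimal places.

0.1828

Conditional on each component, P(X = 0): I: 0.000406671; II: 0.73.
By total probability, P(X = 0) = 0.75·0.000406671 + 0.25·0.73 = 0.182805.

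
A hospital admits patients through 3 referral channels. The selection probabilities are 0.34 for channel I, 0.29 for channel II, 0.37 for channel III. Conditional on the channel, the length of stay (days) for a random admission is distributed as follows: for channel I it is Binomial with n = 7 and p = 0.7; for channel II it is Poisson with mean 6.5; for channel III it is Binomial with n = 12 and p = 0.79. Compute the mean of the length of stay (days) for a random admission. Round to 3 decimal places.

Component means — I: 4.9; II: 6.5; III: 9.48.
E[X] = 0.34·4.9 + 0.29·6.5 + 0.37·9.48 = 7.0586.

7.059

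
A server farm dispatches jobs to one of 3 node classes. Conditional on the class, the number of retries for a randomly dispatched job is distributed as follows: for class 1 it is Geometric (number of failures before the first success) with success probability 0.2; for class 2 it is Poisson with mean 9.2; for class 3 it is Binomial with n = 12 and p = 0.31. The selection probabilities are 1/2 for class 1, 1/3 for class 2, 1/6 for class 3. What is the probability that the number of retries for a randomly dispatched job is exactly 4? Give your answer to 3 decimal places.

0.090

Conditional on each class, P(X = 4): 1: 0.08192; 2: 0.03016; 3: 0.234879.
By total probability, P(X = 4) = 0.5·0.08192 + 0.333333·0.03016 + 0.166667·0.234879 = 0.0901599.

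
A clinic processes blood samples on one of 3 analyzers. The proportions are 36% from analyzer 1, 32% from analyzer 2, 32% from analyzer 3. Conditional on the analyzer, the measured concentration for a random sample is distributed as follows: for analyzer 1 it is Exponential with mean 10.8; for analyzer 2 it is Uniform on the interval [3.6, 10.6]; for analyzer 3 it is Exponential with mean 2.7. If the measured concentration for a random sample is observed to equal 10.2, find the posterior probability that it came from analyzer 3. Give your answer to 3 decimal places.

0.044

Likelihoods f(10.2 | ·): 1: 0.0360088; 2: 0.142857; 3: 0.00847165.
Posterior ∝ prior × likelihood. Numerator for 3: 0.32·0.00847165 = 0.00271093.
Normalizing constant: 0.36·0.0360088 + 0.32·0.142857 + 0.32·0.00847165 = 0.0613884.
P(3 | observation) = 0.00271093 / 0.0613884 = 0.0441603.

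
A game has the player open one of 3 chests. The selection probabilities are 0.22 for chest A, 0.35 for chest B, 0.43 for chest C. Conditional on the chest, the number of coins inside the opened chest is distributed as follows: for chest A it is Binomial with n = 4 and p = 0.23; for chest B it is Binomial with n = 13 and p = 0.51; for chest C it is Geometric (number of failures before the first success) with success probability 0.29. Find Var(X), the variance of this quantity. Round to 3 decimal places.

10.286

Per component, A: μ=0.92, E[X²]=1.5548; B: μ=6.63, E[X²]=47.2056; C: μ=2.44828, E[X²]=14.4364.
E[X] = 0.22·0.92 + 0.35·6.63 + 0.43·2.44828 = 3.57566.
E[X²] = 0.22·1.5548 + 0.35·47.2056 + 0.43·14.4364 = 23.0717.
Var(X) = E[X²] − (E[X])² = 23.0717 − 12.7853 = 10.2863.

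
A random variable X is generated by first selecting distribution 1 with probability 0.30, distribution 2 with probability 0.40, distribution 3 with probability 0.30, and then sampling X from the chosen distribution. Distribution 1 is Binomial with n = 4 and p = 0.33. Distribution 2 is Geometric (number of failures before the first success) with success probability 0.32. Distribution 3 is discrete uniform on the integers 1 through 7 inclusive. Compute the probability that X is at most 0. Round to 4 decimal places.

Conditional on each component, P(X ≤ 0): 1: 0.201511; 2: 0.32; 3: 0.
By total probability, P(X ≤ 0) = 0.3·0.201511 + 0.4·0.32 + 0.3·0 = 0.188453.

0.1885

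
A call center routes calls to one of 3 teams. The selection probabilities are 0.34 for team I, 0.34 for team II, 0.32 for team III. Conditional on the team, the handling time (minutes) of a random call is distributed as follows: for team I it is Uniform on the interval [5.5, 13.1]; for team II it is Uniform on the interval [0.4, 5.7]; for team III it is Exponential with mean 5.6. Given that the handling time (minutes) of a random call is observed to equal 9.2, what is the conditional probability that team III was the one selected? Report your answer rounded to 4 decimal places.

0.1981

Likelihoods f(9.2 | ·): I: 0.131579; II: 0; III: 0.0345405.
Posterior ∝ prior × likelihood. Numerator for III: 0.32·0.0345405 = 0.0110529.
Normalizing constant: 0.34·0.131579 + 0.34·0 + 0.32·0.0345405 = 0.0557898.
P(III | observation) = 0.0110529 / 0.0557898 = 0.198118.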